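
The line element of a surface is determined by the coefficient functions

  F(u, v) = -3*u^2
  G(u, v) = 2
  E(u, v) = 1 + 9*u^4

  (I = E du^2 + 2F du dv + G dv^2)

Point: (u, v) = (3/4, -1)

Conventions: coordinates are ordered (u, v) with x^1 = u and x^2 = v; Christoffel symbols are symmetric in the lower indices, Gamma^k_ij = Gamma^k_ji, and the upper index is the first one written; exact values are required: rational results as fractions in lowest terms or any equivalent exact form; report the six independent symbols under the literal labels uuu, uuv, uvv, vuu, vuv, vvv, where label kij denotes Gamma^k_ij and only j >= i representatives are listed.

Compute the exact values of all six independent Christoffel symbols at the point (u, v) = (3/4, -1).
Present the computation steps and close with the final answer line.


E = 985/256, F = -27/16, G = 2 at the point
E_u = 243/16, E_v = 0, F_u = -9/2, F_v = 0, G_u = 0, G_v = 0
EG - F^2 = 1241/256;  g^inv = (256/1241) * [[2, 27/16], [27/16, 985/256]]
first-kind symbols [ij,l] = (1/2)(d_i g_jl + d_j g_il - d_l g_ij): [uu,u] = E_u/2 = 243/32, [uu,v] = F_u - E_v/2 = -9/2, [uv,u] = E_v/2 = 0, [uv,v] = G_u/2 = 0, [vv,u] = F_v - G_u/2 = 0, [vv,v] = G_v/2 = 0
Gamma^u_ij = (G*[ij,u] - F*[ij,v])/(EG - F^2), Gamma^v_ij = (E*[ij,v] - F*[ij,u])/(EG - F^2)

Answer: Gamma_uuu = 1944/1241, Gamma_uuv = 0, Gamma_uvv = 0, Gamma_vuu = -1152/1241, Gamma_vuv = 0, Gamma_vvv = 0


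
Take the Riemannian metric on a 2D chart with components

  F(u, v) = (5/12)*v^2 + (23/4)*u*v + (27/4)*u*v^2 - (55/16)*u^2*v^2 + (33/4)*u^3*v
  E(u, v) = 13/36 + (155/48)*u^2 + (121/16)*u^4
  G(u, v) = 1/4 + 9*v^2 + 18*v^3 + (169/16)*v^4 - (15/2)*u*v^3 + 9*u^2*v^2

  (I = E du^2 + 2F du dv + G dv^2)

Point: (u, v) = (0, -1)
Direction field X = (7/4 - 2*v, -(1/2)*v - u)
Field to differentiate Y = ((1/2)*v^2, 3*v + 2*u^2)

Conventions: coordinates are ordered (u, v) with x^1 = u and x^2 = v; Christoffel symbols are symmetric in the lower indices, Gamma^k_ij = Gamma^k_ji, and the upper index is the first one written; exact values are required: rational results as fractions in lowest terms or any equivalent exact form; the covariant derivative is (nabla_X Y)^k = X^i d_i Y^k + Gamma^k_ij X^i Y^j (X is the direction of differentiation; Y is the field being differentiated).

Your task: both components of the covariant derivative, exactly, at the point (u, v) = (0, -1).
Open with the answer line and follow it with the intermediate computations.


Answer: (nabla_X Y)^u = 15364/277, (nabla_X Y)^v = -16899/554

E = 13/36, F = 5/12, G = 29/16 at the point
E_u = 0, E_v = 0, F_u = 1, F_v = -5/6, G_u = 15/2, G_v = -25/4
EG - F^2 = 277/576;  g^inv = (576/277) * [[29/16, -5/12], [-5/12, 13/36]]
first-kind symbols [ij,l] = (1/2)(d_i g_jl + d_j g_il - d_l g_ij): [uu,u] = E_u/2 = 0, [uu,v] = F_u - E_v/2 = 1, [uv,u] = E_v/2 = 0, [uv,v] = G_u/2 = 15/4, [vv,u] = F_v - G_u/2 = -55/12, [vv,v] = G_v/2 = -25/8
Gamma^u_ij = (G*[ij,u] - F*[ij,v])/(EG - F^2), Gamma^v_ij = (E*[ij,v] - F*[ij,u])/(EG - F^2)
Gamma_uuu = -240/277, Gamma_uuv = -900/277, Gamma_uvv = -4035/277, Gamma_vuu = 208/277, Gamma_vuv = 780/277, Gamma_vvv = 450/277
X = (15/4, 1/2), Y = (1/2, -3) at the point


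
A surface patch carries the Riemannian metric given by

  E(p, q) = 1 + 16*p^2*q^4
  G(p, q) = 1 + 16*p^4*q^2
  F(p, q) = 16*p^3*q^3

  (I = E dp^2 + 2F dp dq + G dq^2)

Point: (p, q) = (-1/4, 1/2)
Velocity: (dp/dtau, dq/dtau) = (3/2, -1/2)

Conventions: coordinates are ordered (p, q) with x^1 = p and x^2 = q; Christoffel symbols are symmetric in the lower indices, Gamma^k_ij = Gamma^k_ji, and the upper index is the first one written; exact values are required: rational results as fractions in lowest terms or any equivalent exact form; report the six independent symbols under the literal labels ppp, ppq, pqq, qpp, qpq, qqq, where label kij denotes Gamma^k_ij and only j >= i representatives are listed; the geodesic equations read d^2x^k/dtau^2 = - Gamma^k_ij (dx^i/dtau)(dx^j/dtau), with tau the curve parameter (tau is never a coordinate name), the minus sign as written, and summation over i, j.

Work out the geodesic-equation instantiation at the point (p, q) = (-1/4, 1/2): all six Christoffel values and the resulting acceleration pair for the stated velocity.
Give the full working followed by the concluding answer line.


E = 17/16, F = -1/32, G = 65/64 at the point
E_p = -1/2, E_q = 1/2, F_p = 3/8, F_q = -3/16, G_p = -1/4, G_q = 1/16
EG - F^2 = 69/64;  g^inv = (64/69) * [[65/64, 1/32], [1/32, 17/16]]
first-kind symbols [ij,l] = (1/2)(d_i g_jl + d_j g_il - d_l g_ij): [pp,p] = E_p/2 = -1/4, [pp,q] = F_p - E_q/2 = 1/8, [pq,p] = E_q/2 = 1/4, [pq,q] = G_p/2 = -1/8, [qq,p] = F_q - G_p/2 = -1/16, [qq,q] = G_q/2 = 1/32
Gamma^p_ij = (G*[ij,p] - F*[ij,q])/(EG - F^2), Gamma^q_ij = (E*[ij,q] - F*[ij,p])/(EG - F^2)
Gamma_ppp = -16/69, Gamma_ppq = 16/69, Gamma_pqq = -4/69, Gamma_qpp = 8/69, Gamma_qpq = -8/69, Gamma_qqq = 2/69
d^2p/dtau^2 = -(Gamma_ppp*(3/2)^2 + 2*Gamma_ppq*(3/2)*(-1/2) + Gamma_pqq*(-1/2)^2) = 61/69
d^2q/dtau^2 = -(Gamma_qpp*(3/2)^2 + 2*Gamma_qpq*(3/2)*(-1/2) + Gamma_qqq*(-1/2)^2) = -61/138

Answer: Gamma_ppp = -16/69, Gamma_ppq = 16/69, Gamma_pqq = -4/69, Gamma_qpp = 8/69, Gamma_qpq = -8/69, Gamma_qqq = 2/69; accelerations (d^2p/dtau^2, d^2q/dtau^2) = (61/69, -61/138)


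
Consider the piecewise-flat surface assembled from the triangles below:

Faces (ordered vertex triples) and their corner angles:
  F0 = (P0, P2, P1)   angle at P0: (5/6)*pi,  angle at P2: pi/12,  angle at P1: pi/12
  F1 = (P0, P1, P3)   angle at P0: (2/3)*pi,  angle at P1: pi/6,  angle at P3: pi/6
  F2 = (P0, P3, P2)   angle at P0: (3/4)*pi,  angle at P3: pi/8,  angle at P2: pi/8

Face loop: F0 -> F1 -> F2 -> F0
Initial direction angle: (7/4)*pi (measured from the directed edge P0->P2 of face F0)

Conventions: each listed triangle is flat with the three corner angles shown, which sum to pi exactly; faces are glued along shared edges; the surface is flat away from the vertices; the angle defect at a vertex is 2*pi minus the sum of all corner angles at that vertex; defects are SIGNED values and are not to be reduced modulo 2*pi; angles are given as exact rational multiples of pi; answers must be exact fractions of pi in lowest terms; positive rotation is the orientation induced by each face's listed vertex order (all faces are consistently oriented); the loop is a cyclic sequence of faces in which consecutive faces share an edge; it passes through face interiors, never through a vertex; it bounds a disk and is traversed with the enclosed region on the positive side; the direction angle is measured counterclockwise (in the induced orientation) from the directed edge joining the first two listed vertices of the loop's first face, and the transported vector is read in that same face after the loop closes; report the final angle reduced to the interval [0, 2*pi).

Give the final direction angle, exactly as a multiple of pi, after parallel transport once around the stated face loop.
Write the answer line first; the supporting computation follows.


Answer: final direction angle = (3/2)*pi

enclosed vertex P0: corner angles sum to (9/4)*pi, defect = 2*pi - (9/4)*pi = -pi/4
the final direction is the initial angle plus the enclosed defects, taken mod 2*pi in the induced orientation
final angle = (7/4)*pi - pi/4 = (3/2)*pi (mod 2*pi)


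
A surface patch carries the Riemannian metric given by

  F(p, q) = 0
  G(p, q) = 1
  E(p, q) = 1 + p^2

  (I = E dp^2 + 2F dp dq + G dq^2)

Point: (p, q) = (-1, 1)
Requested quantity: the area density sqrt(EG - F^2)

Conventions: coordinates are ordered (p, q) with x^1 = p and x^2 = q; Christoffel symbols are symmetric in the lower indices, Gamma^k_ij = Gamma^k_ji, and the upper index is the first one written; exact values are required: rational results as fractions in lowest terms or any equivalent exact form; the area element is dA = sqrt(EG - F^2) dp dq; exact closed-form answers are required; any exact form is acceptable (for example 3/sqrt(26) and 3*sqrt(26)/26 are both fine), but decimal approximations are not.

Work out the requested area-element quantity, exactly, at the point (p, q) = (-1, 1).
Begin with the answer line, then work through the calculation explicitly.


Answer: sqrt(EG - F^2) = sqrt(2)

E = 2, F = 0, G = 1; EG - F^2 = 2


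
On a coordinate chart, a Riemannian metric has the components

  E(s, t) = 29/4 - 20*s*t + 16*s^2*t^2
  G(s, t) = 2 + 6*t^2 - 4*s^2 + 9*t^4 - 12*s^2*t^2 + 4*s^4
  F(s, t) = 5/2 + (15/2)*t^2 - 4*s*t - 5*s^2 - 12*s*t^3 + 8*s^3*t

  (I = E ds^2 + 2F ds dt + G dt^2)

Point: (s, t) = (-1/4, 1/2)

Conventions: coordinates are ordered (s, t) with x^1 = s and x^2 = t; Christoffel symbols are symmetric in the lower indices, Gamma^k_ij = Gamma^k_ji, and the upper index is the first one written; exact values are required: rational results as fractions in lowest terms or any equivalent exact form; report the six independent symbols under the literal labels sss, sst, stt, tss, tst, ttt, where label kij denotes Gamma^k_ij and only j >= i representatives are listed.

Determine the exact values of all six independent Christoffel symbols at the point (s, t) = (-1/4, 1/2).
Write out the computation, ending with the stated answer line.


E = 10, F = 39/8, G = 233/64 at the point
E_s = -12, E_t = 6, F_s = -1/4, F_t = 85/8, G_s = 13/4, G_t = 39/4
EG - F^2 = 809/64;  g^inv = (64/809) * [[233/64, -39/8], [-39/8, 10]]
first-kind symbols [ij,l] = (1/2)(d_i g_jl + d_j g_il - d_l g_ij): [ss,s] = E_s/2 = -6, [ss,t] = F_s - E_t/2 = -13/4, [st,s] = E_t/2 = 3, [st,t] = G_s/2 = 13/8, [tt,s] = F_t - G_s/2 = 9, [tt,t] = G_t/2 = 39/8
Gamma^s_ij = (G*[ij,s] - F*[ij,t])/(EG - F^2), Gamma^t_ij = (E*[ij,t] - F*[ij,s])/(EG - F^2)

Answer: Gamma_sss = -384/809, Gamma_sst = 192/809, Gamma_stt = 576/809, Gamma_tss = -208/809, Gamma_tst = 104/809, Gamma_ttt = 312/809


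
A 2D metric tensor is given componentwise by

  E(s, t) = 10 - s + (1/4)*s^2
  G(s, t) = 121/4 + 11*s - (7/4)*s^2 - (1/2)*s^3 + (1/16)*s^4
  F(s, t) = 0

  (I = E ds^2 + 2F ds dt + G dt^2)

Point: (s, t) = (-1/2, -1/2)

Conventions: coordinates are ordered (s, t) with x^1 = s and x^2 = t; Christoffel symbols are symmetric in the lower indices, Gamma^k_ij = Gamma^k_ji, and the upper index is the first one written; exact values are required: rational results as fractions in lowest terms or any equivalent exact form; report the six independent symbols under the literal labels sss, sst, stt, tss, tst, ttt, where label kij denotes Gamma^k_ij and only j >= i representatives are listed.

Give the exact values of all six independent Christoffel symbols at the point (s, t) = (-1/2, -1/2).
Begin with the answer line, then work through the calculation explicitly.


Answer: Gamma_sss = -10/169, Gamma_sst = 0, Gamma_stt = -395/676, Gamma_tss = 0, Gamma_tst = 20/79, Gamma_ttt = 0

E = 169/16, F = 0, G = 6241/256 at the point
E_s = -5/4, E_t = 0, F_s = 0, F_t = 0, G_s = 395/32, G_t = 0
EG - F^2 = 1054729/4096;  g^inv = (4096/1054729) * [[6241/256, 0], [0, 169/16]]
first-kind symbols [ij,l] = (1/2)(d_i g_jl + d_j g_il - d_l g_ij): [ss,s] = E_s/2 = -5/8, [ss,t] = F_s - E_t/2 = 0, [st,s] = E_t/2 = 0, [st,t] = G_s/2 = 395/64, [tt,s] = F_t - G_s/2 = -395/64, [tt,t] = G_t/2 = 0
Gamma^s_ij = (G*[ij,s] - F*[ij,t])/(EG - F^2), Gamma^t_ij = (E*[ij,t] - F*[ij,s])/(EG - F^2)


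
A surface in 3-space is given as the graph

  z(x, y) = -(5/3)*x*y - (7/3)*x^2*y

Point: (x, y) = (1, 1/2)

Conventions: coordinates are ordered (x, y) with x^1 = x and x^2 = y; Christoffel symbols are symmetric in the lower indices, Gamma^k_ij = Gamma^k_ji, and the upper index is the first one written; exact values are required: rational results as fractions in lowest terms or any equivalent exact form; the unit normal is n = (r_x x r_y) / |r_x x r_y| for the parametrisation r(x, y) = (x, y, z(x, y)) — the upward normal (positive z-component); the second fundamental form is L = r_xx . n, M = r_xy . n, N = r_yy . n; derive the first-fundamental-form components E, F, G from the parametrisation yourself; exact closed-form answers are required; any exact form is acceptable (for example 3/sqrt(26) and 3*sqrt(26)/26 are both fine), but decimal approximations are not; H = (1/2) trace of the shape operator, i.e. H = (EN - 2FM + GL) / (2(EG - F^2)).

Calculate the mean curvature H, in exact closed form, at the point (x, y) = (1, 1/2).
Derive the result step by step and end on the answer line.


z_x = -19/6, z_y = -4, z_xx = -7/3, z_xy = -19/3, z_yy = 0
E = 397/36, F = 38/3, G = 17; answer radicand W^2 = 973/36
unnormalised second-form numerators: l = -7/3, m = -19/3, n = 0; L = l/sqrt(973/36), and similarly M = m/sqrt(W^2), N = n/sqrt(W^2)
H = (E*n - 2*F*m + G*l) / (2*(EG - F^2)*sqrt(W^2)); E*n - 2*F*m + G*l = 1087/9, EG - F^2 = 973/36, so H = (2174/973)/sqrt(973/36)

Answer: H = 13044*sqrt(973)/946729


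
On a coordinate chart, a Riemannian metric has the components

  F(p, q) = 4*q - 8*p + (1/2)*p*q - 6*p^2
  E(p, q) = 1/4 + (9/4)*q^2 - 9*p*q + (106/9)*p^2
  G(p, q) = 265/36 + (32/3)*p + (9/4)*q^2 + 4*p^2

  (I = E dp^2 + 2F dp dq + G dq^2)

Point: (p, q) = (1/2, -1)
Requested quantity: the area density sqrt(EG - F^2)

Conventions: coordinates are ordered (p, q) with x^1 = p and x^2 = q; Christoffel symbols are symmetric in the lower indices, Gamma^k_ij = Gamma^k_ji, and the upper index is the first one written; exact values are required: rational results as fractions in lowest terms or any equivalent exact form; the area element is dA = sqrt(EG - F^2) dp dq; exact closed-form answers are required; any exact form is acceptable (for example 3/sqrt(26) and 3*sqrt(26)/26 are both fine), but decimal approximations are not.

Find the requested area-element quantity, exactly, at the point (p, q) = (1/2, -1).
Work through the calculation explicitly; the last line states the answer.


E = 179/18, F = -39/4, G = 287/18; EG - F^2 = 82291/1296

Answer: sqrt(EG - F^2) = sqrt(82291)/36


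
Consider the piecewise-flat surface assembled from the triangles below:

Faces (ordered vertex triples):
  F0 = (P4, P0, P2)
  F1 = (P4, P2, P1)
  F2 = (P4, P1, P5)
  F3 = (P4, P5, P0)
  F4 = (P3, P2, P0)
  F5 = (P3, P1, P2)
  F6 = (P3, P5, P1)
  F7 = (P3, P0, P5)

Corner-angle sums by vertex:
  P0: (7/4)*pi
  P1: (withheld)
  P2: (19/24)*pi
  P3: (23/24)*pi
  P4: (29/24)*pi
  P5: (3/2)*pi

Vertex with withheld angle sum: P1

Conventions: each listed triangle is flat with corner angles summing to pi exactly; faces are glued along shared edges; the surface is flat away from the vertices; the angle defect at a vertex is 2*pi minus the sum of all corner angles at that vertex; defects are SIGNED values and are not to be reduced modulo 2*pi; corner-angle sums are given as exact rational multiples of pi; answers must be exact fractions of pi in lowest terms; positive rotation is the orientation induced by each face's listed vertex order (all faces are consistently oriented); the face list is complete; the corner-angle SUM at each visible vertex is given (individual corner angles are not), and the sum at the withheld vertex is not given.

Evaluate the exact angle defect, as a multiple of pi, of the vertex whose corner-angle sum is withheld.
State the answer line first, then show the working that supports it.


Answer: defect(P1) = (5/24)*pi

V = 6, E = 12, F = 8; chi = V - E + F = 2
Gauss-Bonnet: total defect = 2*pi*chi = 4*pi; visible defects sum to (91/24)*pi


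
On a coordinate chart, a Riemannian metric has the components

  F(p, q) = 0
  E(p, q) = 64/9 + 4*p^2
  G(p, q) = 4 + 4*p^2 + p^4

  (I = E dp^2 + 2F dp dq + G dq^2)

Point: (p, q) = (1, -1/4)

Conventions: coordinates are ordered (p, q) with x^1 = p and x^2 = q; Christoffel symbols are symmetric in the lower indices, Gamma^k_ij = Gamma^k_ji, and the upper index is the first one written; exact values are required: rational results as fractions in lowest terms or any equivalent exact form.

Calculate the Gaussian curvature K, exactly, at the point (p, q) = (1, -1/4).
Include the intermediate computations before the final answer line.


E = 100/9, F = 0, G = 9, EG - F^2 = 100 at the point
E_p = 8, E_q = 0, F_p = 0, F_q = 0, G_p = 12, G_q = 0
E_qq = 0, F_pq = 0, G_pp = 20
The intrinsic route: Brioschi's K = (det M1 - det M2)/(EG - F^2)^2.
M1 = [[-E_qq/2 + F_pq - G_pp/2, E_p/2, F_p - E_q/2], [F_q - G_p/2, E, F], [G_q/2, F, G]] = [[-10, 4, 0], [-6, 100/9, 0], [0, 0, 9]]; det M1 = -784
M2 = [[0, E_q/2, G_p/2], [E_q/2, E, F], [G_p/2, F, G]] = [[0, 0, 6], [0, 100/9, 0], [6, 0, 9]]; det M2 = -400
det M1 - det M2 = -384; K = -384 / (100)^2 = -24/625

Answer: K = -24/625


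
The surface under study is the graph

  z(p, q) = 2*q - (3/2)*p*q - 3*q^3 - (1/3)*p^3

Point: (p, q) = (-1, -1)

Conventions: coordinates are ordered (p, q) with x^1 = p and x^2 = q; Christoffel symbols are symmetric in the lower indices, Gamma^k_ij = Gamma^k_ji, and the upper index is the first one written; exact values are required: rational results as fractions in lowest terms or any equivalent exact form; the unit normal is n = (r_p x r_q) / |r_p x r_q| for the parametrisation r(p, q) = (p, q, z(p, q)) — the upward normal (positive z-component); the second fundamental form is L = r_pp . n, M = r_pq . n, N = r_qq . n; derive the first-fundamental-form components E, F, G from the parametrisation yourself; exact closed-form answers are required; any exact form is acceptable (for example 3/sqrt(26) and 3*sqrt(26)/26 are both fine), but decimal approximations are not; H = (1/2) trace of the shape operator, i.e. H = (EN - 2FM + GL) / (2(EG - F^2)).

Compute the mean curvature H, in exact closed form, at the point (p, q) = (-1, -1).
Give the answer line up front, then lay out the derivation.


Answer: H = 307*sqrt(14)/5292

z_p = 1/2, z_q = -11/2, z_pp = 2, z_pq = -3/2, z_qq = 18
E = 5/4, F = -11/4, G = 125/4; answer radicand W^2 = 63/2
unnormalised second-form numerators: l = 2, m = -3/2, n = 18; L = l/sqrt(63/2), and similarly M = m/sqrt(W^2), N = n/sqrt(W^2)
H = (E*n - 2*F*m + G*l) / (2*(EG - F^2)*sqrt(W^2)); E*n - 2*F*m + G*l = 307/4, EG - F^2 = 63/2, so H = (307/252)/sqrt(63/2)


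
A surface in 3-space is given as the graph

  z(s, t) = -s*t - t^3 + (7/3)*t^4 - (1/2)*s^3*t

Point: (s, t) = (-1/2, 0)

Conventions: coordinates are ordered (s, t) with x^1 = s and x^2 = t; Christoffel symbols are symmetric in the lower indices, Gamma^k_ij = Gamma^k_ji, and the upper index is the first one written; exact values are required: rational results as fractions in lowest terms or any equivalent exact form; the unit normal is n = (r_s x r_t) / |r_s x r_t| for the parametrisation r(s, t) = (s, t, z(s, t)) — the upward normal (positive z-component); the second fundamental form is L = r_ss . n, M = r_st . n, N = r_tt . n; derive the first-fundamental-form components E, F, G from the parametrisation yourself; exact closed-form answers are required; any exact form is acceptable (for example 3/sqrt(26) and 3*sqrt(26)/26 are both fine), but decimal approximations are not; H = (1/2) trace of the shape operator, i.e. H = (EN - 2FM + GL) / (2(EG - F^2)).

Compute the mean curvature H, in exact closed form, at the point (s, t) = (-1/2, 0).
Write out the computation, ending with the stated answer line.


z_s = 0, z_t = 9/16, z_ss = 0, z_st = -11/8, z_tt = 0
E = 1, F = 0, G = 337/256; answer radicand W^2 = 337/256
unnormalised second-form numerators: l = 0, m = -11/8, n = 0; L = l/sqrt(337/256), and similarly M = m/sqrt(W^2), N = n/sqrt(W^2)
H = (E*n - 2*F*m + G*l) / (2*(EG - F^2)*sqrt(W^2)); E*n - 2*F*m + G*l = 0, EG - F^2 = 337/256, so H = (0)/sqrt(337/256)

Answer: H = 0


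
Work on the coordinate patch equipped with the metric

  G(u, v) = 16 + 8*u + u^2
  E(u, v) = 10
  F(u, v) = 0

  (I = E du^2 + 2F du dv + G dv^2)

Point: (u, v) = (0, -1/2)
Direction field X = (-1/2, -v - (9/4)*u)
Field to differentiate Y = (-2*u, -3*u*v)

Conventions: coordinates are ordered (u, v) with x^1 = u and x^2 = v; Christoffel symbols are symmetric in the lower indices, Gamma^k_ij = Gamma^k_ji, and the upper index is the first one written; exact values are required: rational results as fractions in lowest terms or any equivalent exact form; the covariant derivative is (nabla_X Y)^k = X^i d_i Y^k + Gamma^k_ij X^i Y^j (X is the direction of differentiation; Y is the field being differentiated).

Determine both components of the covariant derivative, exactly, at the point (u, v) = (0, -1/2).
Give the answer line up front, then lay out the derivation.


Answer: (nabla_X Y)^u = 1, (nabla_X Y)^v = -3/4

E = 10, F = 0, G = 16 at the point
E_u = 0, E_v = 0, F_u = 0, F_v = 0, G_u = 8, G_v = 0
EG - F^2 = 160;  g^inv = (1/160) * [[16, 0], [0, 10]]
first-kind symbols [ij,l] = (1/2)(d_i g_jl + d_j g_il - d_l g_ij): [uu,u] = E_u/2 = 0, [uu,v] = F_u - E_v/2 = 0, [uv,u] = E_v/2 = 0, [uv,v] = G_u/2 = 4, [vv,u] = F_v - G_u/2 = -4, [vv,v] = G_v/2 = 0
Gamma^u_ij = (G*[ij,u] - F*[ij,v])/(EG - F^2), Gamma^v_ij = (E*[ij,v] - F*[ij,u])/(EG - F^2)
Gamma_uuu = 0, Gamma_uuv = 0, Gamma_uvv = -2/5, Gamma_vuu = 0, Gamma_vuv = 1/4, Gamma_vvv = 0
X = (-1/2, 1/2), Y = (0, 0) at the point


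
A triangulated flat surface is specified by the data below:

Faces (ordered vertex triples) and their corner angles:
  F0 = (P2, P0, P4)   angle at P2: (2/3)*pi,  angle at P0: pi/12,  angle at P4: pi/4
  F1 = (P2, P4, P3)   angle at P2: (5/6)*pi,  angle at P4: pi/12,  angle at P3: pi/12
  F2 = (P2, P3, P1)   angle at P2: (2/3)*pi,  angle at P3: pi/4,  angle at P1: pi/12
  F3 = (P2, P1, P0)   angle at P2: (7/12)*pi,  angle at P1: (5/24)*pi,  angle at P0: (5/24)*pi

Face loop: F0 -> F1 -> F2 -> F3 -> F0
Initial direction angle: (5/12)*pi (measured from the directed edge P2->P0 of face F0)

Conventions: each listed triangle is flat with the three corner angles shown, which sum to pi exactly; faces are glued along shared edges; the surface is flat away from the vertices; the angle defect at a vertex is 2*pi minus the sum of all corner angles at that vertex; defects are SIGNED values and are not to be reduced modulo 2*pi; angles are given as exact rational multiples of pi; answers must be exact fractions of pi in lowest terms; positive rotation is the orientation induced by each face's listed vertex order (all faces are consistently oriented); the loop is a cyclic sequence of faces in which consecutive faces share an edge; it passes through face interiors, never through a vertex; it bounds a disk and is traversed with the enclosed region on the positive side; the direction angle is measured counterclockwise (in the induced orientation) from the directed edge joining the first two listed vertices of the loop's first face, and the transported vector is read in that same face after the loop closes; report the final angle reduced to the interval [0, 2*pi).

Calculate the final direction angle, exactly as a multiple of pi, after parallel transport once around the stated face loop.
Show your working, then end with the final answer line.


enclosed vertex P2: corner angles sum to (11/4)*pi, defect = 2*pi - (11/4)*pi = (-3/4)*pi
adding the enclosed defects to the starting angle (mod 2*pi, induced orientation) gives the holonomy
final angle = (5/12)*pi - (3/4)*pi = (5/3)*pi (mod 2*pi)

Answer: final direction angle = (5/3)*pi


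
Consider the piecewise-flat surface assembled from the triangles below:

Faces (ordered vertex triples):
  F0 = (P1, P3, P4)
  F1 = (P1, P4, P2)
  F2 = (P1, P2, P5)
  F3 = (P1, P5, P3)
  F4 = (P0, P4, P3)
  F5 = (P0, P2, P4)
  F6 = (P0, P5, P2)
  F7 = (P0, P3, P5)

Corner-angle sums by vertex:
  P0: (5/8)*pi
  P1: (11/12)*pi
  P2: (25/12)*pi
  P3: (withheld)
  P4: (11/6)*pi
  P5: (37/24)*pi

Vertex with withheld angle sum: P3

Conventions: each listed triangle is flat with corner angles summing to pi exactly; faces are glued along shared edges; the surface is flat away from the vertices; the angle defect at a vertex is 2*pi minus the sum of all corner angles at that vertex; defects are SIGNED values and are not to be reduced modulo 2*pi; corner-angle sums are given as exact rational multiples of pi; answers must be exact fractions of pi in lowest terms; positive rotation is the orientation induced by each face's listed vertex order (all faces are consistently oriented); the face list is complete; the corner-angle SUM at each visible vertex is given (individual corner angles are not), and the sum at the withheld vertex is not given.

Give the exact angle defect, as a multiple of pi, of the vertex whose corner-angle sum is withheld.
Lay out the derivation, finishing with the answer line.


V = 6, E = 12, F = 8; chi = V - E + F = 2
Gauss-Bonnet: total defect = 2*pi*chi = 4*pi; visible defects sum to 3*pi

Answer: defect(P3) = pi


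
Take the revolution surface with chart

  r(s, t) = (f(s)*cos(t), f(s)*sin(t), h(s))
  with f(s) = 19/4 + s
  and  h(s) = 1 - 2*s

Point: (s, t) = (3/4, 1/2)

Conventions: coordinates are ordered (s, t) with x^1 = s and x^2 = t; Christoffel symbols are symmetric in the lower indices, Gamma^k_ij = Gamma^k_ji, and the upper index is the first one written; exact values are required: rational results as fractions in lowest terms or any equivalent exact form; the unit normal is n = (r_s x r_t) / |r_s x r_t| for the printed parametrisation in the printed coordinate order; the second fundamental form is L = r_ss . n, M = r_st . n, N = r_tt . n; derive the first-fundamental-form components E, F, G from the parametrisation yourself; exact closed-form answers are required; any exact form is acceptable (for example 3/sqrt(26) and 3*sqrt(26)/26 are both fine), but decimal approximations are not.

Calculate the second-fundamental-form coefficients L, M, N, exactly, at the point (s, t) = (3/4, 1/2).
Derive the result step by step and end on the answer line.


f = 11/2, f' = 1, f'' = 0, h' = -2, h'' = 0
E = 5, F = 0, G = 121/4; answer radicand W^2 = 5
unnormalised second-form numerators: l = 0, m = 0, n = -11; L = l/sqrt(5), and similarly M = m/sqrt(W^2), N = n/sqrt(W^2)

Answer: L = 0, M = 0, N = -11*sqrt(5)/5


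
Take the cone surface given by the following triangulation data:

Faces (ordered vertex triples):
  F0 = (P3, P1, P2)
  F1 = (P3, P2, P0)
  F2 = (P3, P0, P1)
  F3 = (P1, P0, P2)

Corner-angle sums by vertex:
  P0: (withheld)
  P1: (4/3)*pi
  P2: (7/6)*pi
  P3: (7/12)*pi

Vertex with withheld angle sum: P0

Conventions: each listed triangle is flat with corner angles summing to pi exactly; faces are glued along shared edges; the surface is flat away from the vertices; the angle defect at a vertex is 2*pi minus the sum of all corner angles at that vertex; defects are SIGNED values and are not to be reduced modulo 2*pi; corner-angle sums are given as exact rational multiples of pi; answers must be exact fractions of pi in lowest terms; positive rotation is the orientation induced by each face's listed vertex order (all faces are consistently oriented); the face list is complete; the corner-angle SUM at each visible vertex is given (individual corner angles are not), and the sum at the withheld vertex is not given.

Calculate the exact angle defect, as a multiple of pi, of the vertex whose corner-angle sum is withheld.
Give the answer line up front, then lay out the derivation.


Answer: defect(P0) = (13/12)*pi

V = 4, E = 6, F = 4; chi = V - E + F = 2
Gauss-Bonnet: total defect = 2*pi*chi = 4*pi; visible defects sum to (35/12)*pi


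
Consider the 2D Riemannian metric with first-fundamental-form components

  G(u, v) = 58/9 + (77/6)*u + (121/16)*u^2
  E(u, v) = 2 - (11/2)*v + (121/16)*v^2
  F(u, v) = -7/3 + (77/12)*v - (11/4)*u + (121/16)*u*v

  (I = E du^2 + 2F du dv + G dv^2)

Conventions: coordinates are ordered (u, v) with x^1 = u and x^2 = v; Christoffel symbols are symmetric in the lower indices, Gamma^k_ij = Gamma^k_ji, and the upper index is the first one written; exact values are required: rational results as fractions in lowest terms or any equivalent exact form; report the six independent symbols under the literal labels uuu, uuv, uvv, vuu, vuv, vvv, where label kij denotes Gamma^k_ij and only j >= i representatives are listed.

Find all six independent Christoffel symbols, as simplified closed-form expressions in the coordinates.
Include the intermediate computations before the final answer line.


E = 2 - (11/2)*v + (121/16)*v^2; F = -7/3 + (77/12)*v - (11/4)*u + (121/16)*u*v; G = 58/9 + (77/6)*u + (121/16)*u^2
Gamma^k_ij = (1/2) g^{kl} (d_i g_jl + d_j g_il - d_l g_ij), with g^inv = (1/(EG-F^2)) [[G, -F], [-F, E]]
first partials: E_u = 0, E_v = -11/2 + (121/8)*v, F_u = -11/4 + (121/16)*v, F_v = 77/12 + (121/16)*u, G_u = 77/6 + (121/8)*u, G_v = 0
D = EG - F^2 = 67/9 - (11/2)*v + (77/6)*u + (121/16)*v^2 + (121/16)*u^2
expanded: Gamma^u_uu = (G E_u - 2F F_u + F E_v)/(2D), Gamma^u_uv = (G E_v - F G_u)/(2D), Gamma^u_vv = (2G F_v - G G_u - F G_v)/(2D), Gamma^v_uu = (2E F_u - E E_v - F E_u)/(2D), Gamma^v_uv = (E G_u - F E_v)/(2D), Gamma^v_vv = (E G_v - 2F F_v + F G_u)/(2D); substitute and cancel common factors

Answer: Gamma_uuu = 0, Gamma_uuv = (1089*v - 396)/(1089*u^2 + 1848*u + 1089*v^2 - 792*v + 1072), Gamma_uvv = 0, Gamma_vuu = 0, Gamma_vuv = (1089*u + 924)/(1089*u^2 + 1848*u + 1089*v^2 - 792*v + 1072), Gamma_vvv = 0


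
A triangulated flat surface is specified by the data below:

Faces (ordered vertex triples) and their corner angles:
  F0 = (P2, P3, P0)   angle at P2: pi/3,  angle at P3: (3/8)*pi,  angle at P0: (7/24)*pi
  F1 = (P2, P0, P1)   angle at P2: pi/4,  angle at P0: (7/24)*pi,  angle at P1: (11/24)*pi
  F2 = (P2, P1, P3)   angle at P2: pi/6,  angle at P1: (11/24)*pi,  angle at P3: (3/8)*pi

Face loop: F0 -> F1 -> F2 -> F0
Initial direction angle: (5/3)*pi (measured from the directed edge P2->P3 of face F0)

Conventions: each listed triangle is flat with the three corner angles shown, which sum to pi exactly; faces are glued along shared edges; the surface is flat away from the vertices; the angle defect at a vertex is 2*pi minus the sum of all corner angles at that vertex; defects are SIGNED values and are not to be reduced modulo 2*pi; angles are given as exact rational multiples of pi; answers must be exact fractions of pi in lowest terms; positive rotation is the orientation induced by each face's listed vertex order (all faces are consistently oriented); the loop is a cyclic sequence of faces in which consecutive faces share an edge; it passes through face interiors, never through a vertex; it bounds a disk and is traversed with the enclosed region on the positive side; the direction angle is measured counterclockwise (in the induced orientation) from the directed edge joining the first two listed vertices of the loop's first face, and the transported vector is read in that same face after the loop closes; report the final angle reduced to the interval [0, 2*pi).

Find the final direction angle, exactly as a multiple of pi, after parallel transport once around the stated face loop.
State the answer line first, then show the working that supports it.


Answer: final direction angle = (11/12)*pi

enclosed vertex P2: corner angles sum to (3/4)*pi, defect = 2*pi - (3/4)*pi = (5/4)*pi
transport around the loop rotates by the sum of enclosed defects; add to the initial angle mod 2*pi
final angle = (5/3)*pi + (5/4)*pi = (11/12)*pi (mod 2*pi)


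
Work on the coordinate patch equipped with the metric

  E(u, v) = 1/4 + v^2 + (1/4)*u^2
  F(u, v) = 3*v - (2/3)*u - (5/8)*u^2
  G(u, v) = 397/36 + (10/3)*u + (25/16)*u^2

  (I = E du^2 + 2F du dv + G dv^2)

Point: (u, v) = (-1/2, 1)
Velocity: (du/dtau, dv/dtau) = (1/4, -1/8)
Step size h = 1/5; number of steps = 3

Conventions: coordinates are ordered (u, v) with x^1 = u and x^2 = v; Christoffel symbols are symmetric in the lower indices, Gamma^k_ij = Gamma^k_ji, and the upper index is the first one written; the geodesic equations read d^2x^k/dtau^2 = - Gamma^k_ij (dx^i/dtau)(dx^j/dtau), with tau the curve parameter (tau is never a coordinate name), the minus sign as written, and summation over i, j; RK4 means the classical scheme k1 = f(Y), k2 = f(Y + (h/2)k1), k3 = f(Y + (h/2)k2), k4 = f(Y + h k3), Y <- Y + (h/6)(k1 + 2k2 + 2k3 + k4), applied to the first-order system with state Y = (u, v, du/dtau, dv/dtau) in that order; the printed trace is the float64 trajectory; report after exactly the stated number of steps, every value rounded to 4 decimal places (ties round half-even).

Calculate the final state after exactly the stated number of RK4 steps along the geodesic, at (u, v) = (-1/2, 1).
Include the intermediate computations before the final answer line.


f(Y) = (du/dtau, dv/dtau, -Gamma^u_ij Y'^i Y'^j, -Gamma^v_ij Y'^i Y'^j) with the Gammas evaluated at the stage position; h = 0.200000; intermediate values shown to 6 dp
step 0: u = -0.5000, v = 1.0000, du/dtau = 0.2500, dv/dtau = -0.1250
step 1:
  k1: at (u, v) = (-0.500000, 1.000000), (du/dtau, dv/dtau) = (0.250000, -0.125000); Gamma_uuu = 0.772742, Gamma_uuv = 2.564856, Gamma_uvv = 7.622406, Gamma_vuu = -0.358575, Gamma_vuv = -0.744826, Gamma_vvv = -2.483355; k1 = (0.250000, -0.125000, -0.007093, 0.014662)
  k2: at (u, v) = (-0.475000, 0.987500), (du/dtau, dv/dtau) = (0.249291, -0.123534); Gamma_uuu = 0.799406, Gamma_uuv = 2.501747, Gamma_uvv = 7.510317, Gamma_vuu = -0.364303, Gamma_vuv = -0.706991, Gamma_vvv = -2.405690; k2 = (0.249291, -0.123534, -0.010205, 0.015807)
  k3: at (u, v) = (-0.475071, 0.987647), (du/dtau, dv/dtau) = (0.248979, -0.123419); Gamma_uuu = 0.799577, Gamma_uuv = 2.502168, Gamma_uvv = 7.510504, Gamma_vuu = -0.364405, Gamma_vuv = -0.707261, Gamma_vvv = -2.406124; k3 = (0.248979, -0.123419, -0.010191, 0.015774)
  k4: at (u, v) = (-0.450204, 0.975316), (du/dtau, dv/dtau) = (0.247962, -0.121845); Gamma_uuu = 0.823276, Gamma_uuv = 2.434598, Gamma_uvv = 7.378667, Gamma_vuu = -0.368851, Gamma_vuv = -0.668705, Gamma_vvv = -2.323240; k4 = (0.247962, -0.121845, -0.013052, 0.016763)
  Y <- Y + (h/6)(k1 + 2k2 + 2k3 + k4): u = -0.4502, v = 0.9753, du/dtau = 0.2480, dv/dtau = -0.1218
step 2:
  k1: at (u, v) = (-0.450183, 0.975308), (du/dtau, dv/dtau) = (0.247969, -0.121847); Gamma_uuu = 0.823299, Gamma_uuv = 2.434545, Gamma_uvv = 7.378544, Gamma_vuu = -0.368857, Gamma_vuv = -0.668675, Gamma_vvv = -2.323173; k1 = (0.247969, -0.121847, -0.013055, 0.016765)
  k2: at (u, v) = (-0.425386, 0.963124), (du/dtau, dv/dtau) = (0.246663, -0.120171); Gamma_uuu = 0.844044, Gamma_uuv = 2.363230, Gamma_uvv = 7.228671, Gamma_vuu = -0.372069, Gamma_vuv = -0.629682, Gamma_vvv = -2.235898; k2 = (0.246663, -0.120171, -0.015643, 0.017597)
  k3: at (u, v) = (-0.425517, 0.963291), (du/dtau, dv/dtau) = (0.246404, -0.120087); Gamma_uuu = 0.844161, Gamma_uuv = 2.363813, Gamma_uvv = 7.229313, Gamma_vuu = -0.372160, Gamma_vuv = -0.630024, Gamma_vvv = -2.236536; k3 = (0.246404, -0.120087, -0.015616, 0.017564)
  k4: at (u, v) = (-0.400902, 0.951291), (du/dtau, dv/dtau) = (0.244845, -0.118334); Gamma_uuu = 0.861845, Gamma_uuv = 2.289937, Gamma_uvv = 7.064485, Gamma_vuu = -0.374169, Gamma_vuv = -0.591088, Gamma_vvv = -2.146288; k4 = (0.244845, -0.118334, -0.017896, 0.018234)
  Y <- Y + (h/6)(k1 + 2k2 + 2k3 + k4): u = -0.4009, v = 0.9513, du/dtau = 0.2449, dv/dtau = -0.1183
step 3:
  k1: at (u, v) = (-0.400885, 0.951285), (du/dtau, dv/dtau) = (0.244853, -0.118336); Gamma_uuu = 0.861863, Gamma_uuv = 2.289889, Gamma_uvv = 7.064358, Gamma_vuu = -0.374172, Gamma_vuv = -0.591064, Gamma_vvv = -2.146227; k1 = (0.244853, -0.118336, -0.017898, 0.018235)
  k2: at (u, v) = (-0.376400, 0.939451), (du/dtau, dv/dtau) = (0.243063, -0.116513); Gamma_uuu = 0.876597, Gamma_uuv = 2.214162, Gamma_uvv = 6.886529, Gamma_vuu = -0.375059, Gamma_vuv = -0.552435, Gamma_vvv = -2.053828; k2 = (0.243063, -0.116513, -0.019865, 0.018750)
  k3: at (u, v) = (-0.376579, 0.939634), (du/dtau, dv/dtau) = (0.242867, -0.116461); Gamma_uuu = 0.876693, Gamma_uuv = 2.214887, Gamma_uvv = 6.887661, Gamma_vuu = -0.375149, Gamma_vuv = -0.552829, Gamma_vvv = -2.054646; k3 = (0.242867, -0.116461, -0.019836, 0.018723)
  k4: at (u, v) = (-0.352312, 0.927993), (du/dtau, dv/dtau) = (0.240886, -0.114592); Gamma_uuu = 0.888524, Gamma_uuv = 2.138367, Gamma_uvv = 6.699978, Gamma_vuu = -0.374991, Gamma_vuv = -0.514897, Gamma_vvv = -1.961361; k4 = (0.240886, -0.114592, -0.021484, 0.019088)
  Y <- Y + (h/6)(k1 + 2k2 + 2k3 + k4): u = -0.3523, v = 0.9280, du/dtau = 0.2409, dv/dtau = -0.1146

Answer: u = -0.3523, v = 0.9280, du/dtau = 0.2409, dv/dtau = -0.1146


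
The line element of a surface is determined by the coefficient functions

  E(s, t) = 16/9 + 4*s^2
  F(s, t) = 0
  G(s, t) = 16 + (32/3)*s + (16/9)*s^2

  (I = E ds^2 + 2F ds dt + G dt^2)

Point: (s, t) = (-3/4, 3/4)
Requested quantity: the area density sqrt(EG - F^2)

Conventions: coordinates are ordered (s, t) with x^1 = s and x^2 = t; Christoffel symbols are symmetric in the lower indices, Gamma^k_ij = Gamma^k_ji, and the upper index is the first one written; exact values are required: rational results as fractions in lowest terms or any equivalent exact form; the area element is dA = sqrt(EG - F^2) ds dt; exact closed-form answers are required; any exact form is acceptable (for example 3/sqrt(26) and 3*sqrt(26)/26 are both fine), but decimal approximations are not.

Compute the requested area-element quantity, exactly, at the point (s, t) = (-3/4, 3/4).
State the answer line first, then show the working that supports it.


Answer: sqrt(EG - F^2) = sqrt(145)/2

E = 145/36, F = 0, G = 9; EG - F^2 = 145/4


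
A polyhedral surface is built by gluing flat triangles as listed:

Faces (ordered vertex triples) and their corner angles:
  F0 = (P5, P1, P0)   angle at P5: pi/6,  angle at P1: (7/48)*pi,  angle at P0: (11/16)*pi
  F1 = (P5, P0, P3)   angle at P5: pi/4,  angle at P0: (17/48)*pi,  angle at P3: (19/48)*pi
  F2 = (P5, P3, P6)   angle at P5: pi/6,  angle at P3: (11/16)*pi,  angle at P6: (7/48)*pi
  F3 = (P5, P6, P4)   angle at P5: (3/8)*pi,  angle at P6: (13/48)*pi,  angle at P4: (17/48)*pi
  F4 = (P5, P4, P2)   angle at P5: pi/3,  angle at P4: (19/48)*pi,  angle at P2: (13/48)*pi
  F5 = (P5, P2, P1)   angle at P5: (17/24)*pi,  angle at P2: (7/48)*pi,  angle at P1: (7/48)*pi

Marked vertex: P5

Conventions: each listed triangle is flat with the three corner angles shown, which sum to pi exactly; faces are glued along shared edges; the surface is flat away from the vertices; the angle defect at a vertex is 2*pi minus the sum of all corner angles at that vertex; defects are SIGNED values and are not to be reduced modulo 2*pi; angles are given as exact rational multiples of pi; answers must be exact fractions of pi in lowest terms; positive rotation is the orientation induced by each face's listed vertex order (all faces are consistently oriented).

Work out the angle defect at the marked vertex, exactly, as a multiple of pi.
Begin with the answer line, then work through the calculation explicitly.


Answer: defect(P5) = 0

Sum of corner angles at P5: 2*pi
defect = 2*pi - 2*pi


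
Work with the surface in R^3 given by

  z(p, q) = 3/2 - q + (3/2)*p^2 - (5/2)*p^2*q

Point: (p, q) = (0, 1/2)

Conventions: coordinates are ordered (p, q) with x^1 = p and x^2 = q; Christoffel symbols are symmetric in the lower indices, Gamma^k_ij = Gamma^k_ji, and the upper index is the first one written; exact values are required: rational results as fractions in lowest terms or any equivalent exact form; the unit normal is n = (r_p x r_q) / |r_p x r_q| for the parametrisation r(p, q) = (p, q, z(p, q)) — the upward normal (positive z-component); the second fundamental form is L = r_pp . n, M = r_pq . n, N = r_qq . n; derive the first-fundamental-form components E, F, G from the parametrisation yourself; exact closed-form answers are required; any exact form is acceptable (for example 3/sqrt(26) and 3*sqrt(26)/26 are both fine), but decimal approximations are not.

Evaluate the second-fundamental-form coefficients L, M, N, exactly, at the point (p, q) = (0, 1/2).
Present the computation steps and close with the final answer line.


z_p = 0, z_q = -1, z_pp = 1/2, z_pq = 0, z_qq = 0
E = 1, F = 0, G = 2; answer radicand W^2 = 2
unnormalised second-form numerators: l = 1/2, m = 0, n = 0; L = l/sqrt(2), and similarly M = m/sqrt(W^2), N = n/sqrt(W^2)

Answer: L = sqrt(2)/4, M = 0, N = 0


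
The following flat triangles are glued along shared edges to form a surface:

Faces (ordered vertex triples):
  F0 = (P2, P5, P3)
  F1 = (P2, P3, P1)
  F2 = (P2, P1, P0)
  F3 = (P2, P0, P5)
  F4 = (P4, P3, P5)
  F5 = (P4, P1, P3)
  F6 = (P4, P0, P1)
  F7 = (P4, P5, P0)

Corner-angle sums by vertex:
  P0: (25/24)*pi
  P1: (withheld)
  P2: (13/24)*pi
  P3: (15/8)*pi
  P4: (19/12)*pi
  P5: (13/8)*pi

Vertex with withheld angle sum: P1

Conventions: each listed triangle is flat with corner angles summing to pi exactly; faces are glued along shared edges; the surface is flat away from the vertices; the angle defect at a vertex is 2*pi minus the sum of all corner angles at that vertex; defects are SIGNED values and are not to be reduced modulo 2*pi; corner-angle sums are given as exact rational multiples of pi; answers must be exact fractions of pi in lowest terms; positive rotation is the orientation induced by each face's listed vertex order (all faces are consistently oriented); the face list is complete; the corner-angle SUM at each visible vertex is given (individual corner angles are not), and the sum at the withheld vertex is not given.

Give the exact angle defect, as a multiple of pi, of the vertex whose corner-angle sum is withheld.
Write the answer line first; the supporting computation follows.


Answer: defect(P1) = (2/3)*pi

V = 6, E = 12, F = 8; chi = V - E + F = 2
Gauss-Bonnet: total defect = 2*pi*chi = 4*pi; visible defects sum to (10/3)*pi
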